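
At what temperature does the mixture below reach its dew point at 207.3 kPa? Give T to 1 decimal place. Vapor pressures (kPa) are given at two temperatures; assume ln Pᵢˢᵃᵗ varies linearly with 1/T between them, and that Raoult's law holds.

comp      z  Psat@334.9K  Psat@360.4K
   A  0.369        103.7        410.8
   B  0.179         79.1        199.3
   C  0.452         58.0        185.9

Dew-point temperature: Σzᵢ·P/Pᵢˢᵃᵗ(T) = 1. Interpolate ln Pᵢˢᵃᵗ = aᵢ + bᵢ/T.
  T = 334.9 K: ΣzᵢP/Pᵢˢᵃᵗ = 2.8223
  T = 360.4 K: ΣzᵢP/Pᵢˢᵃᵗ = 0.8764
  T = 347.6 K: ΣzᵢP/Pᵢˢᵃᵗ = 1.5388
  T = 354.0 K: ΣzᵢP/Pᵢˢᵃᵗ = 1.1547
  T = 357.2 K: ΣzᵢP/Pᵢˢᵃᵗ = 1.0046
  T = 358.8 K: ΣzᵢP/Pᵢˢᵃᵗ = 0.9380
Interpolating between 357.2 K and 358.8 K gives T ≈ 357.3 K.

T = 357.3 K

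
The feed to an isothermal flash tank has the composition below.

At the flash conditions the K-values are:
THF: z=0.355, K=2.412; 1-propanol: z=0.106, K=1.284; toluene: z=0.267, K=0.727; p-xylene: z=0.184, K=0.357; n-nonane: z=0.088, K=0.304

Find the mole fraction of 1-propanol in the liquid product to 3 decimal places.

x_1-propanol = 0.094

Let ψ = V/F and solve Σ zᵢ(Kᵢ−1)/(1+ψ(Kᵢ−1)) = 0.
g(0) = ΣzᵢKᵢ − 1 = 0.279 and g(1) = 1 − Σzᵢ/Kᵢ = -0.402, so a root lies in (0, 1).
Newton iteration, ψ⁰ = 0.53:
  ψ = 0.530: g = -0.0489, g' = -0.547 → ψ = 0.441
  ψ = 0.441: g = -0.0006, g' = -0.538 → ψ = 0.440
Converged at ψ = 0.440.
Compositions from xᵢ = zᵢ/(1+ψ(Kᵢ−1)), yᵢ = Kᵢxᵢ:
  THF: x = 0.219, y = 0.528
  1-propanol: x = 0.094, y = 0.121
  toluene: x = 0.303, y = 0.221
  p-xylene: x = 0.257, y = 0.092
  n-nonane: x = 0.127, y = 0.039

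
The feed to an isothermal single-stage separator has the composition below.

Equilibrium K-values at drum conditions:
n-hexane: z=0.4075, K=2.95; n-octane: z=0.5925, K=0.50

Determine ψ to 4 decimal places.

Material balance + equilibrium reduce to Σ zᵢ(Kᵢ−1)/(1+ψ(Kᵢ−1)) = 0.
Check two-phase: ΣzᵢKᵢ = 1.4984 > 1 and Σzᵢ/Kᵢ = 1.3231 > 1, so g(0) = 0.4984 > 0 and g(1) = -0.3231 < 0.
Binary case is linear: z₁(K₁−1)(1+ψ(K₂−1)) + z₂(K₂−1)(1+ψ(K₁−1)) = 0
⇒ ψ = [z₁(K₁−1)+z₂(K₂−1)] / [−(K₁−1)(K₂−1)] = 0.49838/0.97500 = 0.5112

ψ = 0.5112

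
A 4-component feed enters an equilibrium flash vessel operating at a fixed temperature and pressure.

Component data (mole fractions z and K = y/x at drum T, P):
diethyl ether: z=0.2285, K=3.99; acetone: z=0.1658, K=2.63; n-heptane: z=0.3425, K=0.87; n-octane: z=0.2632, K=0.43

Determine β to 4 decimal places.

β = 0.7878

Material balance + equilibrium reduce to Σ zᵢ(Kᵢ−1)/(1+β(Kᵢ−1)) = 0.
Check two-phase: ΣzᵢKᵢ = 1.7589 > 1 and Σzᵢ/Kᵢ = 1.1261 > 1, so g(0) = 0.7589 > 0 and g(1) = -0.1261 < 0.
Newton–Raphson from β = 0.5:
  β = 0.5000: g = 0.16529, g' = -0.6358 → β = 0.7600
  β = 0.7600: g = 0.01541, g' = -0.5520 → β = 0.7879
  β = 0.7879: g = -0.00003, g' = -0.5548 → β = 0.7878
Converged at β = 0.7878.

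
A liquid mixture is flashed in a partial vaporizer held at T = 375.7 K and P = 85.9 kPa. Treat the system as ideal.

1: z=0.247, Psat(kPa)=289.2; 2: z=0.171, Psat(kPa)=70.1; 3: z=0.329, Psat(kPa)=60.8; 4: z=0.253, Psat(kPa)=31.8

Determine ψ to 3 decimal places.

Raoult's law: Kᵢ = Pᵢˢᵃᵗ/P = Pᵢˢᵃᵗ/85.9.
  K_1 = 289.2/85.9 = 3.36671, K_2 = 70.1/85.9 = 0.81607, K_3 = 60.8/85.9 = 0.70780, K_4 = 31.8/85.9 = 0.37020
Newton–Raphson from ψ = 0.69:
  ψ = 0.690: g = -0.2162, g' = -0.565 → ψ = 0.307
  ψ = 0.307: g = 0.0019, g' = -0.658 → ψ = 0.310
Converged at ψ = 0.310.

ψ = 0.310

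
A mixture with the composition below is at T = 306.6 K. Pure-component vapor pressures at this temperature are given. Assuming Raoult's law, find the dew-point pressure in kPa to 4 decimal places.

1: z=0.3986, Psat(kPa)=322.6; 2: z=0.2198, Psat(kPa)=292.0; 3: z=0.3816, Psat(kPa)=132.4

At the dew point ψ → 1, so Σzᵢ/Kᵢ = 1 with Kᵢ = Pᵢˢᵃᵗ/P ⇒ 1/P = Σzᵢ/Pᵢˢᵃᵗ.
1/P = 0.3986/322.6 + 0.2198/292.0 + 0.3816/132.4 = 0.0048705 ⇒ P = 205.3177 kPa

Pdew = 205.3177 kPa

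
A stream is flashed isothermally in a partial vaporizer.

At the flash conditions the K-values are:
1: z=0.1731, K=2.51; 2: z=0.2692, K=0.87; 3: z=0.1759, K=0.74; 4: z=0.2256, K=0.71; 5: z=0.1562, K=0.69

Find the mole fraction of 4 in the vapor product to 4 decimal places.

Rachford–Rice: g(ψ) = Σ zᵢ(Kᵢ−1)/(1+ψ(Kᵢ−1)) = 0.
g(0) = ΣzᵢKᵢ − 1 = 0.0668 and g(1) = 1 − Σzᵢ/Kᵢ = -0.1602, so a root lies in (0, 1).
Newton–Raphson from ψ = 0.5:
  ψ = 0.5000: g = -0.07489, g' = -0.1960 → ψ = 0.1180
  ψ = 0.1180: g = 0.02113, g' = -0.3382 → ψ = 0.1805
  ψ = 0.1805: g = 0.00126, g' = -0.2996 → ψ = 0.1847
Converged at ψ = 0.1847.
Compositions from xᵢ = zᵢ/(1+ψ(Kᵢ−1)), yᵢ = Kᵢxᵢ:
  1: x = 0.1354, y = 0.3397
  2: x = 0.2758, y = 0.2400
  3: x = 0.1848, y = 0.1367
  4: x = 0.2384, y = 0.1692
  5: x = 0.1657, y = 0.1143

y_4 = 0.1692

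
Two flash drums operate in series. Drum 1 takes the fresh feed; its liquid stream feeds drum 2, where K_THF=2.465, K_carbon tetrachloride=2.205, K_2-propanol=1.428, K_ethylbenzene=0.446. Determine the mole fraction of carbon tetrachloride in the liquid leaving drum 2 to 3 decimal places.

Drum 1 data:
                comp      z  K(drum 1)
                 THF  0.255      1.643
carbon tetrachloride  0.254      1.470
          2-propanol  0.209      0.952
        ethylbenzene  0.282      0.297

x_carbon tetrachloride (drum 2) = 0.114

Drum 1:
Let ψ₁ = V/F and solve Σ zᵢ(Kᵢ−1)/(1+ψ₁(Kᵢ−1)) = 0.
g(0) = ΣzᵢKᵢ − 1 = 0.075 and g(1) = 1 − Σzᵢ/Kᵢ = -0.497, so a root lies in (0, 1).
Iterate (Newton) starting at ψ₁ = 0.5:
  ψ₁ = 0.500: g = -0.0952, g' = -0.429 → ψ₁ = 0.278
  ψ₁ = 0.278: g = -0.0119, g' = -0.336 → ψ₁ = 0.243
  ψ₁ = 0.243: g = -0.0002, g' = -0.327 → ψ₁ = 0.242
Converged at ψ₁ = 0.242.
Drum-1 compositions:
  THF: x = 0.221, y = 0.363
  carbon tetrachloride: x = 0.228, y = 0.335
  2-propanol: x = 0.211, y = 0.201
  ethylbenzene: x = 0.340, y = 0.101
Drum-2 feed = drum-1 liquid: z₂ = (0.2206, 0.2280, 0.2115, 0.3398).
Drum 2:
Rachford–Rice: g(ψ₂) = Σ zᵢ(Kᵢ−1)/(1+ψ₂(Kᵢ−1)) = 0.
Check two-phase: ΣzᵢKᵢ = 1.500 > 1 and Σzᵢ/Kᵢ = 1.103 > 1, so g(0) = 0.500 > 0 and g(1) = -0.103 < 0.
Newton iteration, ψ₂⁰ = 0.5:
  ψ₂ = 0.500: g = 0.1722, g' = -0.513 → ψ₂ = 0.836
  ψ₂ = 0.836: g = -0.0018, g' = -0.561 → ψ₂ = 0.833
Converged at ψ₂ = 0.833.
  THF: x = 0.099, y = 0.245
  carbon tetrachloride: x = 0.114, y = 0.251
  2-propanol: x = 0.156, y = 0.223
  ethylbenzene: x = 0.631, y = 0.281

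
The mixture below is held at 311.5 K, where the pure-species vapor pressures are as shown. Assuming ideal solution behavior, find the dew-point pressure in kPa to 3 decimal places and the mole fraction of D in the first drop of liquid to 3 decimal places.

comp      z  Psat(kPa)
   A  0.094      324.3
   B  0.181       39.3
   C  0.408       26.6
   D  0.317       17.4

Pdew = 26.006 kPa, x_D = 0.474

At the dew point ψ → 1, so Σzᵢ/Kᵢ = 1 with Kᵢ = Pᵢˢᵃᵗ/P ⇒ 1/P = Σzᵢ/Pᵢˢᵃᵗ.
1/P = 0.094/324.3 + 0.181/39.3 + 0.408/26.6 + 0.317/17.4 = 0.038452 ⇒ P = 26.006 kPa
xᵢ = zᵢP/Pᵢˢᵃᵗ ⇒ x_D = 0.317·26.006/17.4 = 0.474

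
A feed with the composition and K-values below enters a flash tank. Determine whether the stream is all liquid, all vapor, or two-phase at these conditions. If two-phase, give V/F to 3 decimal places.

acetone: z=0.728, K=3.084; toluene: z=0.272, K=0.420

ΣzᵢKᵢ = 2.359; Σzᵢ/Kᵢ = 0.884.
Since Σzᵢ/Kᵢ < 1 the mixture is above its dew point — single vapor phase.

all vapor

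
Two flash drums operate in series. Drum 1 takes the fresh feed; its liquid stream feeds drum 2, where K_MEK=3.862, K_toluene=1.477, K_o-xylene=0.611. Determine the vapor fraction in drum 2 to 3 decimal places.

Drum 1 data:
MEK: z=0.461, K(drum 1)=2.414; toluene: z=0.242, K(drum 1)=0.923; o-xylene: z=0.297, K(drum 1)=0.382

Drum 1:
Rachford–Rice: g(ψ₁) = Σ zᵢ(Kᵢ−1)/(1+ψ₁(Kᵢ−1)) = 0.
Feasibility: ΣzᵢKᵢ = 1.450, Σzᵢ/Kᵢ = 1.231 — both > 1, two phases present.
Newton–Raphson from ψ₁ = 0.5:
  ψ₁ = 0.500: g = 0.0969, g' = -0.555 → ψ₁ = 0.674
  ψ₁ = 0.674: g = -0.0007, g' = -0.577 → ψ₁ = 0.673
Converged at ψ₁ = 0.673.
Drum-1 compositions:
  MEK: x = 0.236, y = 0.570
  toluene: x = 0.255, y = 0.236
  o-xylene: x = 0.509, y = 0.194
Drum-2 feed = drum-1 liquid: z₂ = (0.2362, 0.2552, 0.5086).
Drum 2:
Let ψ₂ = V/F and solve Σ zᵢ(Kᵢ−1)/(1+ψ₂(Kᵢ−1)) = 0.
Check two-phase: ΣzᵢKᵢ = 1.600 > 1 and Σzᵢ/Kᵢ = 1.066 > 1, so g(0) = 0.600 > 0 and g(1) = -0.066 < 0.
Newton–Raphson from ψ₂ = 0.5:
  ψ₂ = 0.500: g = 0.1307, g' = -0.484 → ψ₂ = 0.770
  ψ₂ = 0.770: g = 0.0175, g' = -0.376 → ψ₂ = 0.817
Converged at ψ₂ = 0.817.
  MEK: x = 0.071, y = 0.273
  toluene: x = 0.184, y = 0.271
  o-xylene: x = 0.746, y = 0.456

V/F (drum 2) = 0.817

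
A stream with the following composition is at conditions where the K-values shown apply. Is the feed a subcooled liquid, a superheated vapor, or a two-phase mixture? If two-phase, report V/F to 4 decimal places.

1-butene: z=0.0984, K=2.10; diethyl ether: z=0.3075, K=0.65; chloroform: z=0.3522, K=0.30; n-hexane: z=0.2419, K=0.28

subcooled liquid

ΣzᵢKᵢ = 0.5799; Σzᵢ/Kᵢ = 2.5579.
Since ΣzᵢKᵢ < 1 the mixture is below its bubble point — single liquid phase.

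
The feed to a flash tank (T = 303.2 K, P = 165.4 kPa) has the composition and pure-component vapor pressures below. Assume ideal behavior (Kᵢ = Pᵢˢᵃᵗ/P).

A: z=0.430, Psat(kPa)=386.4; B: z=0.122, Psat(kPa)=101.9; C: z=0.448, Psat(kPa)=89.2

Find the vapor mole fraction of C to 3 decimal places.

y_C = 0.322

Raoult's law: Kᵢ = Pᵢˢᵃᵗ/P = Pᵢˢᵃᵗ/165.4.
  K_A = 386.4/165.4 = 2.33615, K_B = 101.9/165.4 = 0.61608, K_C = 89.2/165.4 = 0.53930
Let β = V/F and solve Σ zᵢ(Kᵢ−1)/(1+β(Kᵢ−1)) = 0.
Feasibility: ΣzᵢKᵢ = 1.321, Σzᵢ/Kᵢ = 1.213 — both > 1, two phases present.
Newton–Raphson from β = 0.32:
  β = 0.320: g = 0.1070, g' = -0.531 → β = 0.522
  β = 0.522: g = 0.0084, g' = -0.459 → β = 0.540
Converged at β = 0.540.
Compositions from xᵢ = zᵢ/(1+β(Kᵢ−1)), yᵢ = Kᵢxᵢ:
  A: x = 0.250, y = 0.584
  B: x = 0.154, y = 0.095
  C: x = 0.596, y = 0.322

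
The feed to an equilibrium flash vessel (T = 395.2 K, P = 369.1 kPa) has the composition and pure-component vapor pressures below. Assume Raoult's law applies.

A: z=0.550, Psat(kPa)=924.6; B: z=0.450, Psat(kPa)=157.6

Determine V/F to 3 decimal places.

V/F = 0.661

Raoult's law: Kᵢ = Pᵢˢᵃᵗ/P = Pᵢˢᵃᵗ/369.1.
  K_A = 924.6/369.1 = 2.50501, K_B = 157.6/369.1 = 0.42698
Rachford–Rice: g(V/F) = Σ zᵢ(Kᵢ−1)/(1+V/F(Kᵢ−1)) = 0.
Check two-phase: ΣzᵢKᵢ = 1.570 > 1 and Σzᵢ/Kᵢ = 1.273 > 1, so g(0) = 0.570 > 0 and g(1) = -0.273 < 0.
Binary case is linear: z₁(K₁−1)(1+V/F(K₂−1)) + z₂(K₂−1)(1+V/F(K₁−1)) = 0
⇒ V/F = [z₁(K₁−1)+z₂(K₂−1)] / [−(K₁−1)(K₂−1)] = 0.5699/0.8624 = 0.661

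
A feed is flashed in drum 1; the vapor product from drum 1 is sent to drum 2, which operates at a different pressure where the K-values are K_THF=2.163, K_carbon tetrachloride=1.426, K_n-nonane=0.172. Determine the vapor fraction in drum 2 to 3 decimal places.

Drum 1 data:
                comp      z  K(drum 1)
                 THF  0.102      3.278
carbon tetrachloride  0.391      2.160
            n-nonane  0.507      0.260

V/F (drum 2) = 0.706

Drum 1:
Let ψ₁ = V/F and solve Σ zᵢ(Kᵢ−1)/(1+ψ₁(Kᵢ−1)) = 0.
Feasibility: ΣzᵢKᵢ = 1.311, Σzᵢ/Kᵢ = 2.162 — both > 1, two phases present.
Newton–Raphson from ψ₁ = 0.58:
  ψ₁ = 0.580: g = -0.2860, g' = -1.138 → ψ₁ = 0.329
  ψ₁ = 0.329: g = -0.0346, g' = -0.934 → ψ₁ = 0.292
Converged at ψ₁ = 0.292.
Drum-1 compositions:
  THF: x = 0.061, y = 0.201
  carbon tetrachloride: x = 0.292, y = 0.631
  n-nonane: x = 0.647, y = 0.168
Drum-2 feed = drum-1 vapor: z₂ = (0.2009, 0.6310, 0.1681).
Drum 2:
Let ψ₂ = V/F and solve Σ zᵢ(Kᵢ−1)/(1+ψ₂(Kᵢ−1)) = 0.
Feasibility: ΣzᵢKᵢ = 1.363, Σzᵢ/Kᵢ = 1.513 — both > 1, two phases present.
Newton–Raphson from ψ₂ = 0.5:
  ψ₂ = 0.500: g = 0.1318, g' = -0.522 → ψ₂ = 0.752
  ψ₂ = 0.752: g = -0.0411, g' = -0.954 → ψ₂ = 0.709
  ψ₂ = 0.709: g = -0.0029, g' = -0.826 → ψ₂ = 0.706
Converged at ψ₂ = 0.706.
  THF: x = 0.110, y = 0.239
  carbon tetrachloride: x = 0.485, y = 0.692
  n-nonane: x = 0.405, y = 0.070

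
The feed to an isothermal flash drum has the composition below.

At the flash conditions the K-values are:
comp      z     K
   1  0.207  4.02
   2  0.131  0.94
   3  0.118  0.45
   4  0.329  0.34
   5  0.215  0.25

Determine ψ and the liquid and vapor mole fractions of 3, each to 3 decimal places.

ψ = 0.098, x_3 = 0.125, y_3 = 0.056

Rachford–Rice: g(ψ) = Σ zᵢ(Kᵢ−1)/(1+ψ(Kᵢ−1)) = 0.
Check two-phase: ΣzᵢKᵢ = 1.174 > 1 and Σzᵢ/Kᵢ = 2.281 > 1, so g(0) = 0.174 > 0 and g(1) = -1.281 < 0.
Newton iteration, ψ⁰ = 0.5:
  ψ = 0.500: g = -0.4307, g' = -0.997 → ψ = 0.068
  ψ = 0.068: g = 0.0460, g' = -1.630 → ψ = 0.096
  ψ = 0.096: g = 0.0022, g' = -1.477 → ψ = 0.098
Converged at ψ = 0.098.
Compositions from xᵢ = zᵢ/(1+ψ(Kᵢ−1)), yᵢ = Kᵢxᵢ:
  1: x = 0.160, y = 0.642
  2: x = 0.132, y = 0.124
  3: x = 0.125, y = 0.056
  4: x = 0.352, y = 0.120
  5: x = 0.232, y = 0.058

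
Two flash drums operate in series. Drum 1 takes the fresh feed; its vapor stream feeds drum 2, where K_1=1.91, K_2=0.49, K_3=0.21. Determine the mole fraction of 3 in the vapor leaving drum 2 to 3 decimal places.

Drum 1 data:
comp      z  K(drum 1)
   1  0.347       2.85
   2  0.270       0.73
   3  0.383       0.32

Drum 1:
Rachford–Rice: g(ψ₁) = Σ zᵢ(Kᵢ−1)/(1+ψ₁(Kᵢ−1)) = 0.
Check two-phase: ΣzᵢKᵢ = 1.309 > 1 and Σzᵢ/Kᵢ = 1.688 > 1, so g(0) = 0.309 > 0 and g(1) = -0.688 < 0.
Iterate (Newton) starting at ψ₁ = 0.57:
  ψ₁ = 0.570: g = -0.1990, g' = -0.781 → ψ₁ = 0.315
  ψ₁ = 0.315: g = -0.0057, g' = -0.784 → ψ₁ = 0.308
Converged at ψ₁ = 0.308.
Drum-1 compositions:
  1: x = 0.221, y = 0.630
  2: x = 0.294, y = 0.215
  3: x = 0.484, y = 0.155
Drum-2 feed = drum-1 vapor: z₂ = (0.6300, 0.2150, 0.1550).
Drum 2:
Material balance + equilibrium reduce to Σ zᵢ(Kᵢ−1)/(1+ψ₂(Kᵢ−1)) = 0.
Feasibility: ΣzᵢKᵢ = 1.341, Σzᵢ/Kᵢ = 1.507 — both > 1, two phases present.
Newton–Raphson from ψ₂ = 0.5:
  ψ₂ = 0.500: g = 0.0444, g' = -0.612 → ψ₂ = 0.573
  ψ₂ = 0.573: g = -0.0016, g' = -0.660 → ψ₂ = 0.570
Converged at ψ₂ = 0.570.
  1: x = 0.415, y = 0.792
  2: x = 0.303, y = 0.149
  3: x = 0.282, y = 0.059

y_3 (drum 2) = 0.059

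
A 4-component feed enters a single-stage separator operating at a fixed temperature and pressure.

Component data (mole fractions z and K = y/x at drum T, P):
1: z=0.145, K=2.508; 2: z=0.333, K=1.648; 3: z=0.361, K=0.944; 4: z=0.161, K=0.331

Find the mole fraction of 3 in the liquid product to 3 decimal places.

x_3 = 0.377

Newton–Raphson from ψ = 0.51:
  ψ = 0.510: g = 0.1015, g' = -0.352 → ψ = 0.799
  ψ = 0.799: g = -0.0111, g' = -0.462 → ψ = 0.775
  ψ = 0.775: g = -0.0002, g' = -0.444 → ψ = 0.774
Converged at ψ = 0.774.
Compositions from xᵢ = zᵢ/(1+ψ(Kᵢ−1)), yᵢ = Kᵢxᵢ:
  1: x = 0.067, y = 0.168
  2: x = 0.222, y = 0.365
  3: x = 0.377, y = 0.356
  4: x = 0.334, y = 0.111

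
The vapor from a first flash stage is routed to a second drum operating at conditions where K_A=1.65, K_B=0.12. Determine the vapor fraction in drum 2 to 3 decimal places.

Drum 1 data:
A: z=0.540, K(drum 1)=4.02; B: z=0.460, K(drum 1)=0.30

V/F (drum 2) = 0.485

Drum 1:
Binary case is linear: z₁(K₁−1)(1+ψ₁(K₂−1)) + z₂(K₂−1)(1+ψ₁(K₁−1)) = 0
⇒ ψ₁ = [z₁(K₁−1)+z₂(K₂−1)] / [−(K₁−1)(K₂−1)] = 1.3088/2.1140 = 0.619
Drum-1 compositions:
  A: x = 0.188, y = 0.756
  B: x = 0.812, y = 0.244
Drum-2 feed = drum-1 vapor: z₂ = (0.7565, 0.2435).
Drum 2:
Let ψ₂ = V/F and solve Σ zᵢ(Kᵢ−1)/(1+ψ₂(Kᵢ−1)) = 0.
Check two-phase: ΣzᵢKᵢ = 1.277 > 1 and Σzᵢ/Kᵢ = 2.488 > 1, so g(0) = 0.277 > 0 and g(1) = -1.488 < 0.
Newton iteration, ψ₂⁰ = 0.5:
  ψ₂ = 0.500: g = -0.0116, g' = -0.783 → ψ₂ = 0.485
Converged at ψ₂ = 0.485.
  A: x = 0.575, y = 0.949
  B: x = 0.425, y = 0.051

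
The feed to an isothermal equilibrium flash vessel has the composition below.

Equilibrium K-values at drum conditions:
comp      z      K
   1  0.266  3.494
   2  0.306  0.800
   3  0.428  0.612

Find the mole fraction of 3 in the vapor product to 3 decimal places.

y_3 = 0.333

Rachford–Rice: g(β) = Σ zᵢ(Kᵢ−1)/(1+β(Kᵢ−1)) = 0.
g(0) = ΣzᵢKᵢ − 1 = 0.436 and g(1) = 1 − Σzᵢ/Kᵢ = -0.158, so a root lies in (0, 1).
Newton–Raphson from β = 0.33:
  β = 0.330: g = 0.1079, g' = -0.597 → β = 0.511
  β = 0.511: g = 0.0164, g' = -0.435 → β = 0.549
  β = 0.549: g = 0.0004, g' = -0.414 → β = 0.550
Converged at β = 0.550.
Compositions from xᵢ = zᵢ/(1+β(Kᵢ−1)), yᵢ = Kᵢxᵢ:
  1: x = 0.112, y = 0.392
  2: x = 0.344, y = 0.275
  3: x = 0.544, y = 0.333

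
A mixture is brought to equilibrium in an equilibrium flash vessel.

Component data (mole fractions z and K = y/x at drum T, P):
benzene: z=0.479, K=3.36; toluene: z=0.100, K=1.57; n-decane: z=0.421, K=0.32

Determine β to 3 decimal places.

Let β = V/F and solve Σ zᵢ(Kᵢ−1)/(1+β(Kᵢ−1)) = 0.
g(0) = ΣzᵢKᵢ − 1 = 0.901 and g(1) = 1 − Σzᵢ/Kᵢ = -0.522, so a root lies in (0, 1).
Iterate (Newton) starting at β = 0.5:
  β = 0.500: g = 0.1292, g' = -1.028 → β = 0.626
Converged at β = 0.626.

β = 0.626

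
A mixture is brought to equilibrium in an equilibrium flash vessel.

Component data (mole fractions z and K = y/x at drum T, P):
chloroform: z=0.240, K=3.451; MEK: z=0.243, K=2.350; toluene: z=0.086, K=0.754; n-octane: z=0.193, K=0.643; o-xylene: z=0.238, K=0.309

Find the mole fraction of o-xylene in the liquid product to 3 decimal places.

Rachford–Rice: g(ψ) = Σ zᵢ(Kᵢ−1)/(1+ψ(Kᵢ−1)) = 0.
Feasibility: ΣzᵢKᵢ = 1.662, Σzᵢ/Kᵢ = 1.357 — both > 1, two phases present.
Newton–Raphson from ψ = 0.5:
  ψ = 0.500: g = 0.1009, g' = -0.757 → ψ = 0.633
  ψ = 0.633: g = 0.0009, g' = -0.758 → ψ = 0.634
Converged at ψ = 0.634.
Compositions from xᵢ = zᵢ/(1+ψ(Kᵢ−1)), yᵢ = Kᵢxᵢ:
  chloroform: x = 0.094, y = 0.324
  MEK: x = 0.131, y = 0.308
  toluene: x = 0.102, y = 0.077
  n-octane: x = 0.250, y = 0.160
  o-xylene: x = 0.424, y = 0.131

x_o-xylene = 0.424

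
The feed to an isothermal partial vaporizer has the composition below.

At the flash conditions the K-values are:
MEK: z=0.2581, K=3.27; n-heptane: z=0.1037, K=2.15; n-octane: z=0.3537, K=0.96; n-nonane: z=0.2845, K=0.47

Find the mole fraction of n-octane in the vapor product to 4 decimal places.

Newton–Raphson from β = 0.5:
  β = 0.5000: g = 0.13055, g' = -0.4956 → β = 0.7634
  β = 0.7634: g = 0.01003, g' = -0.4430 → β = 0.7861
  β = 0.7861: g = -0.00002, g' = -0.4448 → β = 0.7860
Converged at β = 0.7860.
Compositions from xᵢ = zᵢ/(1+β(Kᵢ−1)), yᵢ = Kᵢxᵢ:
  MEK: x = 0.0927, y = 0.3031
  n-heptane: x = 0.0545, y = 0.1171
  n-octane: x = 0.3652, y = 0.3506
  n-nonane: x = 0.4877, y = 0.2292

y_n-octane = 0.3506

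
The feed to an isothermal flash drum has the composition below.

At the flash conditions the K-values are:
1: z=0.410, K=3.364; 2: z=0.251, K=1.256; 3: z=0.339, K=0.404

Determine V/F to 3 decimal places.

Material balance + equilibrium reduce to Σ zᵢ(Kᵢ−1)/(1+V/F(Kᵢ−1)) = 0.
g(0) = ΣzᵢKᵢ − 1 = 0.831 and g(1) = 1 − Σzᵢ/Kᵢ = -0.161, so a root lies in (0, 1).
Iterate (Newton) starting at V/F = 0.65:
  V/F = 0.650: g = 0.1074, g' = -0.689 → V/F = 0.806
  V/F = 0.806: g = -0.0018, g' = -0.729 → V/F = 0.803
Converged at V/F = 0.803.

V/F = 0.803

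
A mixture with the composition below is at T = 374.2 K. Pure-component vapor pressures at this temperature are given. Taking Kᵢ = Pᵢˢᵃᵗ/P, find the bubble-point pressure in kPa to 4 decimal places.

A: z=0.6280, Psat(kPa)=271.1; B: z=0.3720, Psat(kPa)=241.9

At the bubble point ψ → 0, so ΣzᵢKᵢ = 1 with Kᵢ = Pᵢˢᵃᵗ/P ⇒ P = ΣzᵢPᵢˢᵃᵗ.
P = 0.6280·271.1 + 0.3720·241.9 = 260.2376 kPa

Pbub = 260.2376 kPa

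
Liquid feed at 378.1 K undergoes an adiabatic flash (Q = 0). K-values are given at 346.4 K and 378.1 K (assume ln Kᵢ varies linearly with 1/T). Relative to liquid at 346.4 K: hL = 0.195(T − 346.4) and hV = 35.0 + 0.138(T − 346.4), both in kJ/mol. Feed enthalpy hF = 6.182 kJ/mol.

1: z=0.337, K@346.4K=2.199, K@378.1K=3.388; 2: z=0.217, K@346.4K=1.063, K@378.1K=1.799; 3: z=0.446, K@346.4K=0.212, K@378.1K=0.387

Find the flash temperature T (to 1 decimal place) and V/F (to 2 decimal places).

Adiabatic flash: solve Rachford–Rice at each trial T, then check hF = ψ·hV(T) + (1−ψ)·hL(T).
  T = 346.4 K: K = (2.199, 1.063, 0.212), RR gives ψ = 0.090, H_out = 3.151 kJ/mol
  T = 378.1 K: K = (3.388, 1.799, 0.387), RR gives ψ = 0.619, H_out = 26.735 kJ/mol
  T = 362.2 K: K = (2.754, 1.398, 0.290), RR gives ψ = 0.375, H_out = 15.869 kJ/mol
  T = 354.3 K: K = (2.467, 1.223, 0.249), RR gives ψ = 0.244, H_out = 9.955 kJ/mol
  T = 350.4 K: K = (2.332, 1.142, 0.230), RR gives ψ = 0.171, H_out = 6.741 kJ/mol
  T = 348.4 K: K = (2.265, 1.102, 0.221), RR gives ψ = 0.132, H_out = 4.988 kJ/mol
Linear interpolation between T = 348.4 (H_out = 4.988) and T = 350.4 (H_out = 6.741) on hF = 6.182 gives T ≈ 349.8 K, at which ψ = 0.16.

T = 349.8 K, V/F = 0.16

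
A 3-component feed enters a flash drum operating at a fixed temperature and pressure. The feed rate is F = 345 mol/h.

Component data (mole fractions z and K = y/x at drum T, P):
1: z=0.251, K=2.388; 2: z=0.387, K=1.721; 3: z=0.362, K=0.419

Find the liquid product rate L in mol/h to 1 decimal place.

Material balance + equilibrium reduce to Σ zᵢ(Kᵢ−1)/(1+V/F(Kᵢ−1)) = 0.
g(0) = ΣzᵢKᵢ − 1 = 0.417 and g(1) = 1 − Σzᵢ/Kᵢ = -0.194, so a root lies in (0, 1).
Iterate (Newton) starting at V/F = 0.37:
  V/F = 0.370: g = 0.1825, g' = -0.535 → V/F = 0.711
  V/F = 0.711: g = 0.0013, g' = -0.565 → V/F = 0.714
Converged at V/F = 0.714.
Then V = V/F·F = 0.7136·345 = 246.2 mol/h and L = F − V = 98.8 mol/h.

L = 98.8 mol/h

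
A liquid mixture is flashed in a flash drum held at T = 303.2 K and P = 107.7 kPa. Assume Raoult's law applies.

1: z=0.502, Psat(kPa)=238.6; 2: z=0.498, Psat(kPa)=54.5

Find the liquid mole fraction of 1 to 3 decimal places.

x_1 = 0.289

Raoult's law: Kᵢ = Pᵢˢᵃᵗ/P = Pᵢˢᵃᵗ/107.7.
  K_1 = 238.6/107.7 = 2.21541, K_2 = 54.5/107.7 = 0.50604
Binary case is linear: z₁(K₁−1)(1+V/F(K₂−1)) + z₂(K₂−1)(1+V/F(K₁−1)) = 0
⇒ V/F = [z₁(K₁−1)+z₂(K₂−1)] / [−(K₁−1)(K₂−1)] = 0.3641/0.6004 = 0.607
Compositions from xᵢ = zᵢ/(1+V/F(Kᵢ−1)), yᵢ = Kᵢxᵢ:
  1: x = 0.289, y = 0.640
  2: x = 0.711, y = 0.360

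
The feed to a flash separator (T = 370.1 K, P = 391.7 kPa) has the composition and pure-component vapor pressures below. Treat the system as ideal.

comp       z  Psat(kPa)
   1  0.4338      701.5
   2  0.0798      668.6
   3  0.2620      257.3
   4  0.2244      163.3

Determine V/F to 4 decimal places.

Raoult's law: Kᵢ = Pᵢˢᵃᵗ/P = Pᵢˢᵃᵗ/391.7.
  K_1 = 701.5/391.7 = 1.790911, K_2 = 668.6/391.7 = 1.706919, K_3 = 257.3/391.7 = 0.656880, K_4 = 163.3/391.7 = 0.416901
Material balance + equilibrium reduce to Σ zᵢ(Kᵢ−1)/(1+V/F(Kᵢ−1)) = 0.
Check two-phase: ΣzᵢKᵢ = 1.1788 > 1 and Σzᵢ/Kᵢ = 1.2261 > 1, so g(0) = 0.1788 > 0 and g(1) = -0.2261 < 0.
Newton–Raphson from V/F = 0.52:
  V/F = 0.5200: g = -0.01285, g' = -0.3604 → V/F = 0.4844
  V/F = 0.4844: g = -0.00007, g' = -0.3565 → V/F = 0.4842
Converged at V/F = 0.4842.

V/F = 0.4842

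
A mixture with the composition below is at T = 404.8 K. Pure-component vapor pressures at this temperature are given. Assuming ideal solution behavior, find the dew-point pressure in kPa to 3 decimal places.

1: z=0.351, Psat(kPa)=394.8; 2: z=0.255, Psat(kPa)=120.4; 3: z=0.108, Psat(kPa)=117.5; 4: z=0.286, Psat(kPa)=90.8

Pdew = 141.324 kPa

At the dew point ψ → 1, so Σzᵢ/Kᵢ = 1 with Kᵢ = Pᵢˢᵃᵗ/P ⇒ 1/P = Σzᵢ/Pᵢˢᵃᵗ.
1/P = 0.351/394.8 + 0.255/120.4 + 0.108/117.5 + 0.286/90.8 = 0.007076 ⇒ P = 141.324 kPa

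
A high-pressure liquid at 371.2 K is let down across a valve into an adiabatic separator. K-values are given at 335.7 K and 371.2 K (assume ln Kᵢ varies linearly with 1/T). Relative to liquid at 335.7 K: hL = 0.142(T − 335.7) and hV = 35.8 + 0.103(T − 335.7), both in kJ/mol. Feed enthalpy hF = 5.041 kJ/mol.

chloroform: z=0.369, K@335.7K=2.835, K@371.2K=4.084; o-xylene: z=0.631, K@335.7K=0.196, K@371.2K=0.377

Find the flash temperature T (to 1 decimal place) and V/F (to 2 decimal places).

Adiabatic flash: solve Rachford–Rice at each trial T, then check hF = ψ·hV(T) + (1−ψ)·hL(T).
  T = 335.7 K: K = (2.835, 0.196), RR gives ψ = 0.115, H_out = 4.120 kJ/mol
  T = 371.2 K: K = (4.084, 0.377), RR gives ψ = 0.388, H_out = 18.384 kJ/mol
  T = 353.4 K: K = (3.432, 0.276), RR gives ψ = 0.250, H_out = 11.301 kJ/mol
  T = 344.5 K: K = (3.125, 0.233), RR gives ψ = 0.184, H_out = 7.790 kJ/mol
  T = 340.1 K: K = (2.979, 0.214), RR gives ψ = 0.151, H_out = 5.991 kJ/mol
  T = 337.9 K: K = (2.906, 0.205), RR gives ψ = 0.133, H_out = 5.066 kJ/mol
Linear interpolation between T = 335.7 (H_out = 4.120) and T = 337.9 (H_out = 5.066) on hF = 5.041 gives T ≈ 337.8 K, at which ψ = 0.13.

T = 337.8 K, V/F = 0.13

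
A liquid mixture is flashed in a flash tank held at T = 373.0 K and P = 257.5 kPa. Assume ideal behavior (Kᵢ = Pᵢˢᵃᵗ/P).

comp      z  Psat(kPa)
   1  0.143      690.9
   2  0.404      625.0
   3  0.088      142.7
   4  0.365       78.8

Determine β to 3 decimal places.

β = 0.534

Raoult's law: Kᵢ = Pᵢˢᵃᵗ/P = Pᵢˢᵃᵗ/257.5.
  K_1 = 690.9/257.5 = 2.68311, K_2 = 625.0/257.5 = 2.42718, K_3 = 142.7/257.5 = 0.55417, K_4 = 78.8/257.5 = 0.30602
Material balance + equilibrium reduce to Σ zᵢ(Kᵢ−1)/(1+β(Kᵢ−1)) = 0.
Check two-phase: ΣzᵢKᵢ = 1.525 > 1 and Σzᵢ/Kᵢ = 1.571 > 1, so g(0) = 0.525 > 0 and g(1) = -0.571 < 0.
Newton iteration, β⁰ = 0.62:
  β = 0.620: g = -0.0751, g' = -0.904 → β = 0.537
  β = 0.537: g = -0.0024, g' = -0.852 → β = 0.534
Converged at β = 0.534.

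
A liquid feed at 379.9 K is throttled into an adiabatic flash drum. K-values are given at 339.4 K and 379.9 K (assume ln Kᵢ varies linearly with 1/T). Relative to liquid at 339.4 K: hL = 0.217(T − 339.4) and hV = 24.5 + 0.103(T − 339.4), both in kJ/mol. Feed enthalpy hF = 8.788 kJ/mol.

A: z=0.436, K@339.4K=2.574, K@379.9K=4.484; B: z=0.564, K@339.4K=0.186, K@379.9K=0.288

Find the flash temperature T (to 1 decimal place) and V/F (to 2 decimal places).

T = 350.4 K, V/F = 0.28

Adiabatic flash: solve Rachford–Rice at each trial T, then check hF = ψ·hV(T) + (1−ψ)·hL(T).
  T = 339.4 K: K = (2.574, 0.186), RR gives ψ = 0.177, H_out = 4.344 kJ/mol
  T = 379.9 K: K = (4.484, 0.288), RR gives ψ = 0.450, H_out = 17.745 kJ/mol
  T = 359.6 K: K = (3.448, 0.234), RR gives ψ = 0.339, H_out = 11.908 kJ/mol
  T = 349.5 K: K = (2.992, 0.209), RR gives ψ = 0.268, H_out = 8.457 kJ/mol
  T = 354.6 K: K = (3.218, 0.222), RR gives ψ = 0.306, H_out = 10.263 kJ/mol
  T = 352.1 K: K = (3.106, 0.216), RR gives ψ = 0.288, H_out = 9.396 kJ/mol
  T = 350.8 K: K = (3.049, 0.213), RR gives ψ = 0.278, H_out = 8.931 kJ/mol
Linear interpolation between T = 349.5 (H_out = 8.457) and T = 350.8 (H_out = 8.931) on hF = 8.788 gives T ≈ 350.4 K, at which ψ = 0.28.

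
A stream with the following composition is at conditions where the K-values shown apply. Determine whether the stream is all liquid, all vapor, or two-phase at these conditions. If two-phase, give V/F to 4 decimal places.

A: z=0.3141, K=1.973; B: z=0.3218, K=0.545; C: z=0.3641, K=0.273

all liquid

ΣzᵢKᵢ = 0.8945; Σzᵢ/Kᵢ = 2.0834.
Since ΣzᵢKᵢ < 1 the mixture is below its bubble point — single liquid phase.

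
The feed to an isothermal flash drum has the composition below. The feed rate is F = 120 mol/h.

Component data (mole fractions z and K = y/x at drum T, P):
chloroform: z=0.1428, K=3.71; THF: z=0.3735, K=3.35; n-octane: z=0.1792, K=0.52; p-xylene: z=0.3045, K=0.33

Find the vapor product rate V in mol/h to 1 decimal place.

V = 78.1 mol/h

Iterate (Newton) starting at β = 0.55:
  β = 0.5500: g = 0.09832, g' = -0.9805 → β = 0.6503
  β = 0.6503: g = 0.00071, g' = -0.9767 → β = 0.6510
Converged at β = 0.6510.
Then V = β·F = 0.6510·120 = 78.1 mol/h and L = F − V = 41.9 mol/h.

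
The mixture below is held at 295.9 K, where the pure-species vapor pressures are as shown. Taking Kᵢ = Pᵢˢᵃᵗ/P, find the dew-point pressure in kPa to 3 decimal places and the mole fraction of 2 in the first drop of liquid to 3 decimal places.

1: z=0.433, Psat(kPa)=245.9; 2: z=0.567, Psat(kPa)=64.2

Pdew = 94.405 kPa, x_2 = 0.834

At the dew point ψ → 1, so Σzᵢ/Kᵢ = 1 with Kᵢ = Pᵢˢᵃᵗ/P ⇒ 1/P = Σzᵢ/Pᵢˢᵃᵗ.
1/P = 0.433/245.9 + 0.567/64.2 = 0.010593 ⇒ P = 94.405 kPa
xᵢ = zᵢP/Pᵢˢᵃᵗ ⇒ x_2 = 0.567·94.405/64.2 = 0.834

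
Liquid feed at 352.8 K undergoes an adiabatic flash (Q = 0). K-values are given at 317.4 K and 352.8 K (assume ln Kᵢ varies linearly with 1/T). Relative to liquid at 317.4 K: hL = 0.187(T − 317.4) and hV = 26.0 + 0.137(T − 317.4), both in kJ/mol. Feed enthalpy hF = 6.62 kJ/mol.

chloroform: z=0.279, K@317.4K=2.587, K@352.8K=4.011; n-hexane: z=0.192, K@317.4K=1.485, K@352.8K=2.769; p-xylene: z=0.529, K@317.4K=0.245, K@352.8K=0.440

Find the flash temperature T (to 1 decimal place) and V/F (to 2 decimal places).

Adiabatic flash: solve Rachford–Rice at each trial T, then check hF = ψ·hV(T) + (1−ψ)·hL(T).
  T = 317.4 K: K = (2.587, 1.485, 0.245), RR gives ψ = 0.143, H_out = 3.725 kJ/mol
  T = 352.8 K: K = (4.011, 2.769, 0.440), RR gives ψ = 0.621, H_out = 21.678 kJ/mol
  T = 335.1 K: K = (3.259, 2.061, 0.333), RR gives ψ = 0.393, H_out = 13.177 kJ/mol
  T = 326.2 K: K = (2.911, 1.756, 0.287), RR gives ψ = 0.275, H_out = 8.682 kJ/mol
  T = 321.8 K: K = (2.746, 1.617, 0.265), RR gives ψ = 0.212, H_out = 6.287 kJ/mol
  T = 324.0 K: K = (2.828, 1.685, 0.276), RR gives ψ = 0.244, H_out = 7.502 kJ/mol
Linear interpolation between T = 321.8 (H_out = 6.287) and T = 324.0 (H_out = 7.502) on hF = 6.62 gives T ≈ 322.4 K, at which ψ = 0.22.

T = 322.4 K, V/F = 0.22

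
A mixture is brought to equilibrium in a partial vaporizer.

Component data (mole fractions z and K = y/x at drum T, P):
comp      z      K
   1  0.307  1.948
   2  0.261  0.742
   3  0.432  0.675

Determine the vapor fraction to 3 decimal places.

ψ = 0.292

Material balance + equilibrium reduce to Σ zᵢ(Kᵢ−1)/(1+ψ(Kᵢ−1)) = 0.
g(0) = ΣzᵢKᵢ − 1 = 0.083 and g(1) = 1 − Σzᵢ/Kᵢ = -0.149, so a root lies in (0, 1).
Newton–Raphson from ψ = 0.5:
  ψ = 0.500: g = -0.0475, g' = -0.215 → ψ = 0.279
  ψ = 0.279: g = 0.0032, g' = -0.248 → ψ = 0.292
Converged at ψ = 0.292.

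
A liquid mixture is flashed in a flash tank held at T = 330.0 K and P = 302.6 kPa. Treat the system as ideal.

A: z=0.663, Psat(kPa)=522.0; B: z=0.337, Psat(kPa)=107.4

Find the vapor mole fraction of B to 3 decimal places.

y_B = 0.188

Raoult's law: Kᵢ = Pᵢˢᵃᵗ/P = Pᵢˢᵃᵗ/302.6.
  K_A = 522.0/302.6 = 1.72505, K_B = 107.4/302.6 = 0.35492
Material balance + equilibrium reduce to Σ zᵢ(Kᵢ−1)/(1+β(Kᵢ−1)) = 0.
Check two-phase: ΣzᵢKᵢ = 1.263 > 1 and Σzᵢ/Kᵢ = 1.334 > 1, so g(0) = 0.263 > 0 and g(1) = -0.334 < 0.
Newton iteration, β⁰ = 0.5:
  β = 0.500: g = 0.0319, g' = -0.493 → β = 0.565
  β = 0.565: g = -0.0009, g' = -0.522 → β = 0.563
Converged at β = 0.563.
Compositions from xᵢ = zᵢ/(1+β(Kᵢ−1)), yᵢ = Kᵢxᵢ:
  A: x = 0.471, y = 0.812
  B: x = 0.529, y = 0.188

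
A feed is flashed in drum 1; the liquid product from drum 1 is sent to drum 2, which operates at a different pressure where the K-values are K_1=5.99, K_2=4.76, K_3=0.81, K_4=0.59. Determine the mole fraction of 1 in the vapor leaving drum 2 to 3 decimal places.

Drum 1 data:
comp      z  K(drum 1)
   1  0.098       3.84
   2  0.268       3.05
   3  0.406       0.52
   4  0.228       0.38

y_1 (drum 2) = 0.080

Drum 1:
Material balance + equilibrium reduce to Σ zᵢ(Kᵢ−1)/(1+ψ₁(Kᵢ−1)) = 0.
Feasibility: ΣzᵢKᵢ = 1.491, Σzᵢ/Kᵢ = 1.494 — both > 1, two phases present.
Iterate (Newton) starting at ψ₁ = 0.55:
  ψ₁ = 0.550: g = -0.1124, g' = -0.744 → ψ₁ = 0.399
  ψ₁ = 0.399: g = 0.0039, g' = -0.812 → ψ₁ = 0.404
Converged at ψ₁ = 0.404.
Drum-1 compositions:
  1: x = 0.046, y = 0.175
  2: x = 0.147, y = 0.447
  3: x = 0.504, y = 0.262
  4: x = 0.304, y = 0.116
Drum-2 feed = drum-1 liquid: z₂ = (0.0457, 0.1466, 0.5036, 0.3041).
Drum 2:
Let ψ₂ = V/F and solve Σ zᵢ(Kᵢ−1)/(1+ψ₂(Kᵢ−1)) = 0.
Feasibility: ΣzᵢKᵢ = 1.559, Σzᵢ/Kᵢ = 1.176 — both > 1, two phases present.
Newton iteration, ψ₂⁰ = 0.51:
  ψ₂ = 0.510: g = -0.0104, g' = -0.438 → ψ₂ = 0.486
  ψ₂ = 0.486: g = 0.0002, g' = -0.458 → ψ₂ = 0.487
Converged at ψ₂ = 0.487.
  1: x = 0.013, y = 0.080
  2: x = 0.052, y = 0.247
  3: x = 0.555, y = 0.449
  4: x = 0.380, y = 0.224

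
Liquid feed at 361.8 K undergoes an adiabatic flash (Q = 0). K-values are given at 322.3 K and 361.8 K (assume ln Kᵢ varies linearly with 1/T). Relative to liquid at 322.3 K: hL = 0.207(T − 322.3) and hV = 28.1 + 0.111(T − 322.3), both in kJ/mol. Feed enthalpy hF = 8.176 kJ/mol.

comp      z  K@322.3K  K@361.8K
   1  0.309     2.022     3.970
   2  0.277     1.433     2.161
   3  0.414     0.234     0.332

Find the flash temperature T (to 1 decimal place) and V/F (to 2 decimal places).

T = 325.8 K, V/F = 0.27

Adiabatic flash: solve Rachford–Rice at each trial T, then check hF = ψ·hV(T) + (1−ψ)·hL(T).
  T = 322.3 K: K = (2.022, 1.433, 0.234), RR gives ψ = 0.197, H_out = 5.531 kJ/mol
  T = 361.8 K: K = (3.970, 2.161, 0.332), RR gives ψ = 0.658, H_out = 24.160 kJ/mol
  T = 342.1 K: K = (2.891, 1.782, 0.282), RR gives ψ = 0.491, H_out = 16.965 kJ/mol
  T = 332.2 K: K = (2.431, 1.603, 0.257), RR gives ψ = 0.372, H_out = 12.157 kJ/mol
  T = 327.2 K: K = (2.218, 1.516, 0.246), RR gives ψ = 0.294, H_out = 9.131 kJ/mol
  T = 324.8 K: K = (2.121, 1.475, 0.240), RR gives ψ = 0.249, H_out = 7.464 kJ/mol
Linear interpolation between T = 324.8 (H_out = 7.464) and T = 327.2 (H_out = 9.131) on hF = 8.176 gives T ≈ 325.8 K, at which ψ = 0.27.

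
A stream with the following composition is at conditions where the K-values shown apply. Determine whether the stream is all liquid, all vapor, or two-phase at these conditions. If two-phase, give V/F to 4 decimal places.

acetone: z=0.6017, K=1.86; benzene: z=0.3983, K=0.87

all vapor

ΣzᵢKᵢ = 1.4657; Σzᵢ/Kᵢ = 0.7813.
Since Σzᵢ/Kᵢ < 1 the mixture is above its dew point — single vapor phase.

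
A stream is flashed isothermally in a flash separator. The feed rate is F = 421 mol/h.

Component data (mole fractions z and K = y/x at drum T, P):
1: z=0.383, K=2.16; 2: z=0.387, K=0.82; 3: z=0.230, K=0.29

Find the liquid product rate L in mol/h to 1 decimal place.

Material balance + equilibrium reduce to Σ zᵢ(Kᵢ−1)/(1+V/F(Kᵢ−1)) = 0.
Feasibility: ΣzᵢKᵢ = 1.211, Σzᵢ/Kᵢ = 1.442 — both > 1, two phases present.
Newton iteration, V/F⁰ = 0.51:
  V/F = 0.510: g = -0.0536, g' = -0.504 → V/F = 0.404
  V/F = 0.404: g = -0.0014, g' = -0.481 → V/F = 0.401
Converged at V/F = 0.401.
Then V = V/F·F = 0.4007·421 = 168.7 mol/h and L = F − V = 252.3 mol/h.

L = 252.3 mol/h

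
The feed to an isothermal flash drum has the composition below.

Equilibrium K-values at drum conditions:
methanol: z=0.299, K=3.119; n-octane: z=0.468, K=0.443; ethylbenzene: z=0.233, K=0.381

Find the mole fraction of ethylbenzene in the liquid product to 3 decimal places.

Rachford–Rice: g(β) = Σ zᵢ(Kᵢ−1)/(1+β(Kᵢ−1)) = 0.
Feasibility: ΣzᵢKᵢ = 1.229, Σzᵢ/Kᵢ = 1.764 — both > 1, two phases present.
Newton iteration, β⁰ = 0.48:
  β = 0.480: g = -0.2469, g' = -0.781 → β = 0.164
  β = 0.164: g = 0.0228, g' = -1.026 → β = 0.186
  β = 0.186: g = 0.0005, g' = -0.985 → β = 0.187
Converged at β = 0.187.
Compositions from xᵢ = zᵢ/(1+β(Kᵢ−1)), yᵢ = Kᵢxᵢ:
  methanol: x = 0.214, y = 0.668
  n-octane: x = 0.522, y = 0.231
  ethylbenzene: x = 0.263, y = 0.100

x_ethylbenzene = 0.263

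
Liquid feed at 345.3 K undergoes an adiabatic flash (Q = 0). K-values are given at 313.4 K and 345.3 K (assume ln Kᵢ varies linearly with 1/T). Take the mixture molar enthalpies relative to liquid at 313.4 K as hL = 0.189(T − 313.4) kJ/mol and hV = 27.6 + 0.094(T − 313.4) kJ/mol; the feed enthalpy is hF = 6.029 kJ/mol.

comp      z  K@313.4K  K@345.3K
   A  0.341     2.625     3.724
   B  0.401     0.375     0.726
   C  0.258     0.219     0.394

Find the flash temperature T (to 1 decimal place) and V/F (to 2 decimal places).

Adiabatic flash: solve Rachford–Rice at each trial T, then check hF = ψ·hV(T) + (1−ψ)·hL(T).
  T = 313.4 K: K = (2.625, 0.375, 0.219), RR gives ψ = 0.091, H_out = 2.514 kJ/mol
  T = 345.3 K: K = (3.724, 0.726, 0.394), RR gives ψ = 0.562, H_out = 19.839 kJ/mol
  T = 329.4 K: K = (3.155, 0.531, 0.298), RR gives ψ = 0.298, H_out = 10.789 kJ/mol
  T = 321.4 K: K = (2.884, 0.448, 0.257), RR gives ψ = 0.193, H_out = 6.680 kJ/mol
  T = 317.4 K: K = (2.753, 0.410, 0.237), RR gives ψ = 0.142, H_out = 4.620 kJ/mol
  T = 319.4 K: K = (2.818, 0.429, 0.247), RR gives ψ = 0.167, H_out = 5.654 kJ/mol
Linear interpolation between T = 319.4 (H_out = 5.654) and T = 321.4 (H_out = 6.680) on hF = 6.029 gives T ≈ 320.1 K, at which ψ = 0.18.

T = 320.1 K, V/F = 0.18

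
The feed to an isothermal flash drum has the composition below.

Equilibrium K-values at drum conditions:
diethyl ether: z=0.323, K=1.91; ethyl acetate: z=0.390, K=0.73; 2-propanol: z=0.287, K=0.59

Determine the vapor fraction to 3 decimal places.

Iterate (Newton) starting at ψ = 0.5:
  ψ = 0.500: g = -0.0677, g' = -0.241 → ψ = 0.219
  ψ = 0.219: g = 0.0040, g' = -0.276 → ψ = 0.233
Converged at ψ = 0.233.

ψ = 0.233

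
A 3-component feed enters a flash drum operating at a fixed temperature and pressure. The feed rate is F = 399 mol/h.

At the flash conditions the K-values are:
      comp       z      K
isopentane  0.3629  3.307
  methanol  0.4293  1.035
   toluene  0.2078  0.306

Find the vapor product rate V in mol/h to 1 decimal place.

V = 310.8 mol/h

Rachford–Rice: g(β) = Σ zᵢ(Kᵢ−1)/(1+β(Kᵢ−1)) = 0.
g(0) = ΣzᵢKᵢ − 1 = 0.7080 and g(1) = 1 − Σzᵢ/Kᵢ = -0.2036, so a root lies in (0, 1).
Newton iteration, β⁰ = 0.5:
  β = 0.5000: g = 0.18269, g' = -0.6517 → β = 0.7803
  β = 0.7803: g = -0.00096, g' = -0.7230 → β = 0.7790
Converged at β = 0.7790.
Then V = β·F = 0.7790·399 = 310.8 mol/h and L = F − V = 88.2 mol/h.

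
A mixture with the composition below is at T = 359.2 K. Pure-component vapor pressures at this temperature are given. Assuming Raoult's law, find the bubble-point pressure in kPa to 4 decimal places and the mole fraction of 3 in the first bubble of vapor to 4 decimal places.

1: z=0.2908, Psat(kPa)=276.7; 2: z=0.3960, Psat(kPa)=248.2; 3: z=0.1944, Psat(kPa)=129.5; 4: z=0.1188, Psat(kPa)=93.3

At the bubble point ψ → 0, so ΣzᵢKᵢ = 1 with Kᵢ = Pᵢˢᵃᵗ/P ⇒ P = ΣzᵢPᵢˢᵃᵗ.
P = 0.2908·276.7 + 0.3960·248.2 + 0.1944·129.5 + 0.1188·93.3 = 215.0104 kPa
yᵢ = zᵢPᵢˢᵃᵗ/P ⇒ y_3 = 0.1944·129.5/215.0104 = 0.1171

Pbub = 215.0104 kPa, y_3 = 0.1171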